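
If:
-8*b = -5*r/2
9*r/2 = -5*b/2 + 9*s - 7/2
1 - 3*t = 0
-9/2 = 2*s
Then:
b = -475/338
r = -760/169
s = -9/4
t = 1/3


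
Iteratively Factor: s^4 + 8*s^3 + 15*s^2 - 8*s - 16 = (s + 4)*(s^3 + 4*s^2 - s - 4) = (s + 4)^2*(s^2 - 1) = (s - 1)*(s + 4)^2*(s + 1)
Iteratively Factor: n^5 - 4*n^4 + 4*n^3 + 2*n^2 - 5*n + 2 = (n - 1)*(n^4 - 3*n^3 + n^2 + 3*n - 2) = (n - 1)^2*(n^3 - 2*n^2 - n + 2) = (n - 2)*(n - 1)^2*(n^2 - 1) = (n - 2)*(n - 1)^3*(n + 1)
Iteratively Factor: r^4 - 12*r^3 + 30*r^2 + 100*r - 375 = (r - 5)*(r^3 - 7*r^2 - 5*r + 75) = (r - 5)^2*(r^2 - 2*r - 15) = (r - 5)^3*(r + 3)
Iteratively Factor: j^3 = (j)*(j^2) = j^2*(j)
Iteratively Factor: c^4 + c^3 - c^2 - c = (c + 1)*(c^3 - c) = (c + 1)^2*(c^2 - c) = (c - 1)*(c + 1)^2*(c)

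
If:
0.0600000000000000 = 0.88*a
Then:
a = 0.07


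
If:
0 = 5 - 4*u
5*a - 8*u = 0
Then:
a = 2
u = 5/4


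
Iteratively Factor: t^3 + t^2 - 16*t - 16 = (t + 4)*(t^2 - 3*t - 4) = (t - 4)*(t + 4)*(t + 1)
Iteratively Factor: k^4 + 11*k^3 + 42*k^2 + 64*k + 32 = (k + 4)*(k^3 + 7*k^2 + 14*k + 8) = (k + 1)*(k + 4)*(k^2 + 6*k + 8) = (k + 1)*(k + 4)^2*(k + 2)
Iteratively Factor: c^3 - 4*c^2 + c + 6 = (c - 2)*(c^2 - 2*c - 3) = (c - 3)*(c - 2)*(c + 1)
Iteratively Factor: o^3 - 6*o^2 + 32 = (o + 2)*(o^2 - 8*o + 16) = (o - 4)*(o + 2)*(o - 4)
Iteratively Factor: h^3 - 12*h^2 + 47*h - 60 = (h - 3)*(h^2 - 9*h + 20) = (h - 5)*(h - 3)*(h - 4)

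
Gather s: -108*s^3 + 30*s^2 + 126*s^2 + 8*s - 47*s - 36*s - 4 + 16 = -108*s^3 + 156*s^2 - 75*s + 12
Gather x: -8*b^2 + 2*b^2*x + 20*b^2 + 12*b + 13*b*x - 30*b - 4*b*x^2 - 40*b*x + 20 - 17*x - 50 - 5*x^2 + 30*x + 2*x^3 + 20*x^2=12*b^2 - 18*b + 2*x^3 + x^2*(15 - 4*b) + x*(2*b^2 - 27*b + 13) - 30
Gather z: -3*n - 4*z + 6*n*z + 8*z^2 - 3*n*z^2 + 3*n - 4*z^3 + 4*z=6*n*z - 4*z^3 + z^2*(8 - 3*n)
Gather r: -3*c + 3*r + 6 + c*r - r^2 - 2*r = -3*c - r^2 + r*(c + 1) + 6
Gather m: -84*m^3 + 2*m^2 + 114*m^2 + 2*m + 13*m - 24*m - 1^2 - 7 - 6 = -84*m^3 + 116*m^2 - 9*m - 14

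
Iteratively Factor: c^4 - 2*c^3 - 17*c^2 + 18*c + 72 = (c - 3)*(c^3 + c^2 - 14*c - 24) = (c - 3)*(c + 2)*(c^2 - c - 12) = (c - 3)*(c + 2)*(c + 3)*(c - 4)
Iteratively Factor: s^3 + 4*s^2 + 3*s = (s)*(s^2 + 4*s + 3) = s*(s + 3)*(s + 1)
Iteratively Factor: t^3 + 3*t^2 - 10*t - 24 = (t - 3)*(t^2 + 6*t + 8) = (t - 3)*(t + 4)*(t + 2)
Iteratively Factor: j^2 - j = (j - 1)*(j)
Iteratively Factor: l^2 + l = (l + 1)*(l)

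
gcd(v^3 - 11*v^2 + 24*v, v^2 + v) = v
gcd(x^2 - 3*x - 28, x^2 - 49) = x - 7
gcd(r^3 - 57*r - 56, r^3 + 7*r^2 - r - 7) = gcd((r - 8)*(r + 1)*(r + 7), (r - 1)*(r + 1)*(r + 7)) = r^2 + 8*r + 7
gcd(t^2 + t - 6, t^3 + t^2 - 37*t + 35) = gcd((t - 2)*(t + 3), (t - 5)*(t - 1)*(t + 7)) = 1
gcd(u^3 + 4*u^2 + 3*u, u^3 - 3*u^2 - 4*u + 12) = 1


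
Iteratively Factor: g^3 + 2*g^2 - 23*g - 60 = (g - 5)*(g^2 + 7*g + 12) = (g - 5)*(g + 4)*(g + 3)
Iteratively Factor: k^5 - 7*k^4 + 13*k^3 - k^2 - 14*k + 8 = (k - 4)*(k^4 - 3*k^3 + k^2 + 3*k - 2) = (k - 4)*(k - 1)*(k^3 - 2*k^2 - k + 2) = (k - 4)*(k - 2)*(k - 1)*(k^2 - 1) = (k - 4)*(k - 2)*(k - 1)^2*(k + 1)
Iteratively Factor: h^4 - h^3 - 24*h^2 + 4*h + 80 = (h + 2)*(h^3 - 3*h^2 - 18*h + 40) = (h + 2)*(h + 4)*(h^2 - 7*h + 10) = (h - 2)*(h + 2)*(h + 4)*(h - 5)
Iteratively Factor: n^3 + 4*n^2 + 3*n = (n)*(n^2 + 4*n + 3) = n*(n + 3)*(n + 1)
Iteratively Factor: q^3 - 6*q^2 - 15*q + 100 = (q - 5)*(q^2 - q - 20) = (q - 5)*(q + 4)*(q - 5)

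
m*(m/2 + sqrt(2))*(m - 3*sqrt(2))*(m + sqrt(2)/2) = m^4/2 - sqrt(2)*m^3/4 - 13*m^2/2 - 3*sqrt(2)*m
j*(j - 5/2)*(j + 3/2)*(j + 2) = j^4 + j^3 - 23*j^2/4 - 15*j/2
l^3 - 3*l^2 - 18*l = l*(l - 6)*(l + 3)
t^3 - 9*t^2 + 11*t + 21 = (t - 7)*(t - 3)*(t + 1)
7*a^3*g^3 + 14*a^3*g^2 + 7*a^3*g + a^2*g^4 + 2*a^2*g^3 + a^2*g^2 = g*(7*a + g)*(a*g + a)^2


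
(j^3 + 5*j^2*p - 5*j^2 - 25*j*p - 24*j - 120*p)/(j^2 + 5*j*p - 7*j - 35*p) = (j^2 - 5*j - 24)/(j - 7)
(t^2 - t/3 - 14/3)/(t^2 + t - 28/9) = 3*(3*t^2 - t - 14)/(9*t^2 + 9*t - 28)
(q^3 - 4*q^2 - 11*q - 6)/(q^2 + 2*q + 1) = q - 6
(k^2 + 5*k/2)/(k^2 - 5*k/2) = (2*k + 5)/(2*k - 5)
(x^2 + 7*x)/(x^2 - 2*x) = (x + 7)/(x - 2)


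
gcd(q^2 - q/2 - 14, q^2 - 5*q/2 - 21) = q + 7/2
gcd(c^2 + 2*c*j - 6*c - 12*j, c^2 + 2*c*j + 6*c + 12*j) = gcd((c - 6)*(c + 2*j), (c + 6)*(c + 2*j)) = c + 2*j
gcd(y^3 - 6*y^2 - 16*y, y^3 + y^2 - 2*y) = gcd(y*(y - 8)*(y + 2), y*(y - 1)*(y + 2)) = y^2 + 2*y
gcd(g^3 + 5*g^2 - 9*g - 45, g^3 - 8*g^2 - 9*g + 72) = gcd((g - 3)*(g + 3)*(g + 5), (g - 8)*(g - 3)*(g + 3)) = g^2 - 9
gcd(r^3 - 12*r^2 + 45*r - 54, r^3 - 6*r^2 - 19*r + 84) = r - 3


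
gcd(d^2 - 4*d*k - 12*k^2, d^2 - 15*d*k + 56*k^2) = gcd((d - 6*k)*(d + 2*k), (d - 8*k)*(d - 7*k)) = 1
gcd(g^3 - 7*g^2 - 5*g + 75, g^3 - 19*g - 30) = g^2 - 2*g - 15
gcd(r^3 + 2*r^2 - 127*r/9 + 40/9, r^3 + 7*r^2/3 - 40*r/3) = r^2 + 7*r/3 - 40/3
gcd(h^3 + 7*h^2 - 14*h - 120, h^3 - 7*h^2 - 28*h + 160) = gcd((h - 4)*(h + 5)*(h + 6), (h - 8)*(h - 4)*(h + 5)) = h^2 + h - 20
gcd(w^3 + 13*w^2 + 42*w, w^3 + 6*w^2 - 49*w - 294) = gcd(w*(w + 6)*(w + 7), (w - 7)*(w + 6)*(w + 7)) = w^2 + 13*w + 42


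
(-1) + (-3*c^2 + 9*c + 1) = -3*c^2 + 9*c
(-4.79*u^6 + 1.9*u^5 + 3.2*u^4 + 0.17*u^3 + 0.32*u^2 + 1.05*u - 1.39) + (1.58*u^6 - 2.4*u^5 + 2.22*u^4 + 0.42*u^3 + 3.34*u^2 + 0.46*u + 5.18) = -3.21*u^6 - 0.5*u^5 + 5.42*u^4 + 0.59*u^3 + 3.66*u^2 + 1.51*u + 3.79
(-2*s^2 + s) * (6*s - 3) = -12*s^3 + 12*s^2 - 3*s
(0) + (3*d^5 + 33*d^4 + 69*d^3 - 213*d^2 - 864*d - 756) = 3*d^5 + 33*d^4 + 69*d^3 - 213*d^2 - 864*d - 756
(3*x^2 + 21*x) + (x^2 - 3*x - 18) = 4*x^2 + 18*x - 18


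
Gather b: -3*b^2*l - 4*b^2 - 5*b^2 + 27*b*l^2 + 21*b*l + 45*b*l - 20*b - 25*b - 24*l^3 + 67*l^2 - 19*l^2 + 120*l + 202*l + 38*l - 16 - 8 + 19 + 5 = b^2*(-3*l - 9) + b*(27*l^2 + 66*l - 45) - 24*l^3 + 48*l^2 + 360*l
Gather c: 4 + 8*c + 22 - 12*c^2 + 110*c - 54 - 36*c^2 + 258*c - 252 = -48*c^2 + 376*c - 280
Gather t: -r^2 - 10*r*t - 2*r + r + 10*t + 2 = -r^2 - r + t*(10 - 10*r) + 2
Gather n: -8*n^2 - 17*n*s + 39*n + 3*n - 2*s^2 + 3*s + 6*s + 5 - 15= -8*n^2 + n*(42 - 17*s) - 2*s^2 + 9*s - 10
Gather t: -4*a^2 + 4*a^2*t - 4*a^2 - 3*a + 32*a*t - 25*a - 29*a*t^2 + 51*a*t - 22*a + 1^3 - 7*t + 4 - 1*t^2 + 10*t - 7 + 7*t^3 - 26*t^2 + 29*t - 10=-8*a^2 - 50*a + 7*t^3 + t^2*(-29*a - 27) + t*(4*a^2 + 83*a + 32) - 12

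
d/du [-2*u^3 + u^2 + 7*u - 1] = -6*u^2 + 2*u + 7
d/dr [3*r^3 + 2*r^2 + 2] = r*(9*r + 4)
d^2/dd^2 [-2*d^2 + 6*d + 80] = -4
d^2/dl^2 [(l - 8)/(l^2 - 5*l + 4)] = 2*((13 - 3*l)*(l^2 - 5*l + 4) + (l - 8)*(2*l - 5)^2)/(l^2 - 5*l + 4)^3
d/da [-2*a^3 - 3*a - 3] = -6*a^2 - 3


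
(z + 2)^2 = z^2 + 4*z + 4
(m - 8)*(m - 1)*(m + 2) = m^3 - 7*m^2 - 10*m + 16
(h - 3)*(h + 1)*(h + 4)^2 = h^4 + 6*h^3 - 3*h^2 - 56*h - 48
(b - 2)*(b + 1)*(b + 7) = b^3 + 6*b^2 - 9*b - 14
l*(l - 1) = l^2 - l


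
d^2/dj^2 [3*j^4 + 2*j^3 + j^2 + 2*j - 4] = 36*j^2 + 12*j + 2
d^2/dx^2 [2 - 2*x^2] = -4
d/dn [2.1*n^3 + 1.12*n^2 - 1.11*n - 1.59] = 6.3*n^2 + 2.24*n - 1.11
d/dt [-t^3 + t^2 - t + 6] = -3*t^2 + 2*t - 1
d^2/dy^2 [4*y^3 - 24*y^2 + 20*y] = 24*y - 48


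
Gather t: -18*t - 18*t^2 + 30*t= -18*t^2 + 12*t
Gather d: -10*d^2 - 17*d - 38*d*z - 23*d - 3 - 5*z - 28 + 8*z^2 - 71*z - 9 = -10*d^2 + d*(-38*z - 40) + 8*z^2 - 76*z - 40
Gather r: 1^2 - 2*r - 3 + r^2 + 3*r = r^2 + r - 2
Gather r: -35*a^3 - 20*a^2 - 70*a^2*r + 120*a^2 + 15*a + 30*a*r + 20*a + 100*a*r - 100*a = -35*a^3 + 100*a^2 - 65*a + r*(-70*a^2 + 130*a)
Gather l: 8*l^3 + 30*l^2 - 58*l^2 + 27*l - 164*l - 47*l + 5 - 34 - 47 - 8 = 8*l^3 - 28*l^2 - 184*l - 84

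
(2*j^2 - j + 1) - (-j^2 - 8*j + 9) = 3*j^2 + 7*j - 8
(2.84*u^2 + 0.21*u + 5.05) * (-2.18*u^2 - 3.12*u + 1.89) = -6.1912*u^4 - 9.3186*u^3 - 6.2966*u^2 - 15.3591*u + 9.5445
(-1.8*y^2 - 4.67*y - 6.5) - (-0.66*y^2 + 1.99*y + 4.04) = -1.14*y^2 - 6.66*y - 10.54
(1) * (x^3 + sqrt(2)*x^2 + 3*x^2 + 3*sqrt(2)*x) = x^3 + sqrt(2)*x^2 + 3*x^2 + 3*sqrt(2)*x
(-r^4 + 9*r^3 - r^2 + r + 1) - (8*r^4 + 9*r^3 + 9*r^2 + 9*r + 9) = -9*r^4 - 10*r^2 - 8*r - 8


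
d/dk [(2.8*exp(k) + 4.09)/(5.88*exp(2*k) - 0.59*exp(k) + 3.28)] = (-16.464*exp(2*k) - 48.0984*exp(k) + 11.5971)*exp(k)/(34.5744*exp(4*k) - 6.9384*exp(3*k) + 38.9209*exp(2*k) - 3.8704*exp(k) + 10.7584)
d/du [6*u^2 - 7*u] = 12*u - 7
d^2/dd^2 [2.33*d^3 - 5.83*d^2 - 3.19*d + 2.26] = 13.98*d - 11.66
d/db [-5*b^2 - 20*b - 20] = -10*b - 20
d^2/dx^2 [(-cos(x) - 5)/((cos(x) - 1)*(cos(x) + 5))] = (cos(x) + 2)/(cos(x) - 1)^2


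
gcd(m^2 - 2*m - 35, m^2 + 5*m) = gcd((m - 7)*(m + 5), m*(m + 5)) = m + 5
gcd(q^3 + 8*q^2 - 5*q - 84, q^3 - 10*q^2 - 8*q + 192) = q + 4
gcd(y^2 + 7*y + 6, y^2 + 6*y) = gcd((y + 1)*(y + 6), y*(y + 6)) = y + 6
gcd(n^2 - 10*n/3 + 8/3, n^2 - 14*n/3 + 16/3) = n - 2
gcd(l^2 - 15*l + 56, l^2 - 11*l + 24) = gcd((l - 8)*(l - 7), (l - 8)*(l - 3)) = l - 8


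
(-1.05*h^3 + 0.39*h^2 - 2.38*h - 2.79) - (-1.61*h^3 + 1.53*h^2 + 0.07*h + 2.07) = 0.56*h^3 - 1.14*h^2 - 2.45*h - 4.86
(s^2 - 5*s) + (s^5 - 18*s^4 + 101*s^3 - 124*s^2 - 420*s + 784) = s^5 - 18*s^4 + 101*s^3 - 123*s^2 - 425*s + 784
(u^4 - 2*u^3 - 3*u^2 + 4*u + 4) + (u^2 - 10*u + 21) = u^4 - 2*u^3 - 2*u^2 - 6*u + 25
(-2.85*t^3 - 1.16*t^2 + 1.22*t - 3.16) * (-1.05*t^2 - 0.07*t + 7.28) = 2.9925*t^5 + 1.4175*t^4 - 21.9478*t^3 - 5.2122*t^2 + 9.1028*t - 23.0048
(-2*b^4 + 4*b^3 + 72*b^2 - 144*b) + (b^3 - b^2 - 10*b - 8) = -2*b^4 + 5*b^3 + 71*b^2 - 154*b - 8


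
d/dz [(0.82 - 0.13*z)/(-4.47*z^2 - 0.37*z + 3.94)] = (-0.5811*z^2 + 7.3308*z - 0.2088)/(19.9809*z^4 + 3.3078*z^3 - 35.0867*z^2 - 2.9156*z + 15.5236)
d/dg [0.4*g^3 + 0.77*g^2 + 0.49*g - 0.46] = 1.2*g^2 + 1.54*g + 0.49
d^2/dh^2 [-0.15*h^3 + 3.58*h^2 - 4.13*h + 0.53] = 7.16 - 0.9*h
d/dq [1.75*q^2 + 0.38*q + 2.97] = 3.5*q + 0.38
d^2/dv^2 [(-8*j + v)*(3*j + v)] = 2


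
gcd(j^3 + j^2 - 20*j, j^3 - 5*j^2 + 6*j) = j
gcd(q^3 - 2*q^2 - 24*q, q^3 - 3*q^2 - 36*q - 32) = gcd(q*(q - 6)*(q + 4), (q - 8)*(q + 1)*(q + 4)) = q + 4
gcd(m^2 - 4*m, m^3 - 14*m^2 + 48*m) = m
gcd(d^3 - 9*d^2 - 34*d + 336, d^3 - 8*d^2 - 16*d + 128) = d - 8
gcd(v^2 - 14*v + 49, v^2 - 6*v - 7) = v - 7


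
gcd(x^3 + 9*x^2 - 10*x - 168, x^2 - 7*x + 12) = x - 4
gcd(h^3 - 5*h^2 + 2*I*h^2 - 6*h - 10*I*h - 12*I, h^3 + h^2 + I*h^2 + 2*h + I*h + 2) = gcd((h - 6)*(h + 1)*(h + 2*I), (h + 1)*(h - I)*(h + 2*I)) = h^2 + h*(1 + 2*I) + 2*I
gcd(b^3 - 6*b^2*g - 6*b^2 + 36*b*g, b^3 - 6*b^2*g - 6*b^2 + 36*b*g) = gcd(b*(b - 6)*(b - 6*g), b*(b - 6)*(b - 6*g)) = b^3 - 6*b^2*g - 6*b^2 + 36*b*g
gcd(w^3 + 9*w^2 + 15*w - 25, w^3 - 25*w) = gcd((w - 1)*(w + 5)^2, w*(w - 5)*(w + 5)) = w + 5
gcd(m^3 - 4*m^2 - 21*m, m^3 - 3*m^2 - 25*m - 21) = m^2 - 4*m - 21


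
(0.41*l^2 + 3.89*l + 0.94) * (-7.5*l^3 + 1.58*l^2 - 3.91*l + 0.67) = -3.075*l^5 - 28.5272*l^4 - 2.5069*l^3 - 13.45*l^2 - 1.0691*l + 0.6298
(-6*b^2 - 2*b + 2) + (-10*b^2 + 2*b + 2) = 4 - 16*b^2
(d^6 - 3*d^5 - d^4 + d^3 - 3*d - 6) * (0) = 0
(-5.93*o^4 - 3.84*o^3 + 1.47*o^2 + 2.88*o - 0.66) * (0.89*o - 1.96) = -5.2777*o^5 + 8.2052*o^4 + 8.8347*o^3 - 0.318*o^2 - 6.2322*o + 1.2936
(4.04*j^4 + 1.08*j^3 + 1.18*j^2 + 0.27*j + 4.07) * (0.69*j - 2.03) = 2.7876*j^5 - 7.456*j^4 - 1.3782*j^3 - 2.2091*j^2 + 2.2602*j - 8.2621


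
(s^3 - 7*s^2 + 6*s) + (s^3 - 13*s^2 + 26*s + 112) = 2*s^3 - 20*s^2 + 32*s + 112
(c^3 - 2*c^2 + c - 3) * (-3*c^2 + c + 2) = -3*c^5 + 7*c^4 - 3*c^3 + 6*c^2 - c - 6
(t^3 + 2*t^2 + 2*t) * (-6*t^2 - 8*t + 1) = -6*t^5 - 20*t^4 - 27*t^3 - 14*t^2 + 2*t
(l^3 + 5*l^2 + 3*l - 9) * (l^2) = l^5 + 5*l^4 + 3*l^3 - 9*l^2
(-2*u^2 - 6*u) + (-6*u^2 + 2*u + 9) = -8*u^2 - 4*u + 9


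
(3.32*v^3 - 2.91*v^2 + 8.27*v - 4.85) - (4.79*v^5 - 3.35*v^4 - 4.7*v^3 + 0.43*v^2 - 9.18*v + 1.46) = -4.79*v^5 + 3.35*v^4 + 8.02*v^3 - 3.34*v^2 + 17.45*v - 6.31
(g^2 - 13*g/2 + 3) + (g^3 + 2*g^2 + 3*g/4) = g^3 + 3*g^2 - 23*g/4 + 3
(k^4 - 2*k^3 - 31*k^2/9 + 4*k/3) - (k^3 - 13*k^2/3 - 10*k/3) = k^4 - 3*k^3 + 8*k^2/9 + 14*k/3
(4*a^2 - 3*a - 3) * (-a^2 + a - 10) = -4*a^4 + 7*a^3 - 40*a^2 + 27*a + 30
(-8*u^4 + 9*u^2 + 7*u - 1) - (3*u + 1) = -8*u^4 + 9*u^2 + 4*u - 2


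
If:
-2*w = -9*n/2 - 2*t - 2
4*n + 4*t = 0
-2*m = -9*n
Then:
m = 18*w/5 - 18/5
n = 4*w/5 - 4/5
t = 4/5 - 4*w/5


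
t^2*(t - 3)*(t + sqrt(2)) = t^4 - 3*t^3 + sqrt(2)*t^3 - 3*sqrt(2)*t^2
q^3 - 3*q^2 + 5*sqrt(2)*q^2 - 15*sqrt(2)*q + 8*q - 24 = (q - 3)*(q + sqrt(2))*(q + 4*sqrt(2))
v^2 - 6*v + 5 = (v - 5)*(v - 1)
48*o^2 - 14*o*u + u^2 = (-8*o + u)*(-6*o + u)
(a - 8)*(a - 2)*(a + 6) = a^3 - 4*a^2 - 44*a + 96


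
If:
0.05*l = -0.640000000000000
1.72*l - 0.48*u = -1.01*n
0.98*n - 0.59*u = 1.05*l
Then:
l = -12.80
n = 154.91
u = 280.08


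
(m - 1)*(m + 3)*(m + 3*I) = m^3 + 2*m^2 + 3*I*m^2 - 3*m + 6*I*m - 9*I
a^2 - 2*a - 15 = (a - 5)*(a + 3)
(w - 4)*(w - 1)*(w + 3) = w^3 - 2*w^2 - 11*w + 12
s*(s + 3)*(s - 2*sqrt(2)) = s^3 - 2*sqrt(2)*s^2 + 3*s^2 - 6*sqrt(2)*s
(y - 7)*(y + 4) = y^2 - 3*y - 28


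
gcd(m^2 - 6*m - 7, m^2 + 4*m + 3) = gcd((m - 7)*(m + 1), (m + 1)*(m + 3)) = m + 1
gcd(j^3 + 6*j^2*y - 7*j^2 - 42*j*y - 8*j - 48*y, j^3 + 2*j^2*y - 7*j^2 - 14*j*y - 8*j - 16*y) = j^2 - 7*j - 8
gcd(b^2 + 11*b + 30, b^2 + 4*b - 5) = b + 5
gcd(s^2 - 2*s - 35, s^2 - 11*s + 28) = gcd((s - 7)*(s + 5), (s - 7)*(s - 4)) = s - 7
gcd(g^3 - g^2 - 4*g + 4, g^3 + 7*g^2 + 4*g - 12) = g^2 + g - 2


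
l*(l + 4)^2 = l^3 + 8*l^2 + 16*l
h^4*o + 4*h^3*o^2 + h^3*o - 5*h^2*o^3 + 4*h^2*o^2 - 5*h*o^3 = h*(h - o)*(h + 5*o)*(h*o + o)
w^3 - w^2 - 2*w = w*(w - 2)*(w + 1)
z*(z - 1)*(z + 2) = z^3 + z^2 - 2*z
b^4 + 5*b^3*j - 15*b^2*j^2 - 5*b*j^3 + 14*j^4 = (b - 2*j)*(b - j)*(b + j)*(b + 7*j)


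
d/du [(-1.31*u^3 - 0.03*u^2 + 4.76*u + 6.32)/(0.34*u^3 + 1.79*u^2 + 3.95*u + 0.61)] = (-2.3347*u^4 - 13.5858*u^3 - 17.4826*u^2 - 22.6622*u - 22.0604)/(0.1156*u^6 + 1.2172*u^5 + 5.8901*u^4 + 14.5558*u^3 + 17.7863*u^2 + 4.819*u + 0.3721)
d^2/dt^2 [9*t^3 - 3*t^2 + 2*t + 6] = 54*t - 6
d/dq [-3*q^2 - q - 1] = -6*q - 1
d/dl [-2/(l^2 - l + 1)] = 2*(2*l - 1)/(l^2 - l + 1)^2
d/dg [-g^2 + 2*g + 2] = 2 - 2*g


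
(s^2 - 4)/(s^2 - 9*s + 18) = (s^2 - 4)/(s^2 - 9*s + 18)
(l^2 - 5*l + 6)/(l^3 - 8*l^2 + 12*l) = (l - 3)/(l*(l - 6))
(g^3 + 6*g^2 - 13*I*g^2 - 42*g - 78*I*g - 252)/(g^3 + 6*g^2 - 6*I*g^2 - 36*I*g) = (g - 7*I)/g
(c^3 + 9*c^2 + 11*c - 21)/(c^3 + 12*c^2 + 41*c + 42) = (c - 1)/(c + 2)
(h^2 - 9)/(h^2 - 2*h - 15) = (h - 3)/(h - 5)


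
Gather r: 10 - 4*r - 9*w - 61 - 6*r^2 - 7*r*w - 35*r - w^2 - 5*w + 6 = -6*r^2 + r*(-7*w - 39) - w^2 - 14*w - 45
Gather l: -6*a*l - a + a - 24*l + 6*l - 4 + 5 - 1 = l*(-6*a - 18)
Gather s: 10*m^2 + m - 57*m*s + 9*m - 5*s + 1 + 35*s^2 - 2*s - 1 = 10*m^2 + 10*m + 35*s^2 + s*(-57*m - 7)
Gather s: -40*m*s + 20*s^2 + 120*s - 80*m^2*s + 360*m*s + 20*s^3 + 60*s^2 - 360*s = 20*s^3 + 80*s^2 + s*(-80*m^2 + 320*m - 240)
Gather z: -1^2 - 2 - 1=-4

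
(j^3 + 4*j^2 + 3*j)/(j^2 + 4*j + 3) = j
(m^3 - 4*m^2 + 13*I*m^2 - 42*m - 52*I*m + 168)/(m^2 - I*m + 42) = (m^2 + m*(-4 + 7*I) - 28*I)/(m - 7*I)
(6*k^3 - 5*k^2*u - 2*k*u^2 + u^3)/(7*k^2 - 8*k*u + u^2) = (-6*k^2 - k*u + u^2)/(-7*k + u)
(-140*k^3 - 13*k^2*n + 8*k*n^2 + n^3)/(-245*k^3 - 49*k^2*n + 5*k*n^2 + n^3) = (4*k - n)/(7*k - n)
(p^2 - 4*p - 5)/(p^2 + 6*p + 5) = (p - 5)/(p + 5)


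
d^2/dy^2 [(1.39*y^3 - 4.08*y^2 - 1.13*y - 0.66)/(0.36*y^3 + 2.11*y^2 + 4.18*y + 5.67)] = (4.44089209850063e-16*y^7 - 3.169224*y^6 - 13.42872*y^5 - 3.38623200000001*y^4 + 189.194824*y^3 + 494.623728*y^2 + 322.392456*y - 216.043152)/(0.046656*y^9 + 0.820368*y^8 + 6.433452*y^7 + 30.649195*y^6 + 100.541118*y^5 + 237.523809*y^4 + 407.80504*y^3 + 500.708061*y^2 + 403.147206*y + 182.284263)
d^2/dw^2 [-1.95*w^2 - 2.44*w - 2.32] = -3.90000000000000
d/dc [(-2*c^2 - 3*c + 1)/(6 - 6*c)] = (c^2 - 2*c - 1)/(3*(c^2 - 2*c + 1))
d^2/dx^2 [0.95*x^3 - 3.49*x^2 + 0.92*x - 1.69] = 5.7*x - 6.98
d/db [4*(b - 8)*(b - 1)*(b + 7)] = 12*b^2 - 16*b - 220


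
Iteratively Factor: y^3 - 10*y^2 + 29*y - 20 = (y - 4)*(y^2 - 6*y + 5) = (y - 4)*(y - 1)*(y - 5)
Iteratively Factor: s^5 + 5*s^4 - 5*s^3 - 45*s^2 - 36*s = (s)*(s^4 + 5*s^3 - 5*s^2 - 45*s - 36) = s*(s + 4)*(s^3 + s^2 - 9*s - 9) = s*(s + 1)*(s + 4)*(s^2 - 9) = s*(s + 1)*(s + 3)*(s + 4)*(s - 3)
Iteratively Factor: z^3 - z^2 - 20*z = (z - 5)*(z^2 + 4*z) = z*(z - 5)*(z + 4)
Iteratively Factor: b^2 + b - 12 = (b - 3)*(b + 4)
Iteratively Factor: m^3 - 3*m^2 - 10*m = (m + 2)*(m^2 - 5*m) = m*(m + 2)*(m - 5)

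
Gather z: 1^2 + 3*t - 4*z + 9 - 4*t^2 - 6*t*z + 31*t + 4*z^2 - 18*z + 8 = -4*t^2 + 34*t + 4*z^2 + z*(-6*t - 22) + 18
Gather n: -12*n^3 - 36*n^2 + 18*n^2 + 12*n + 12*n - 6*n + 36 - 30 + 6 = -12*n^3 - 18*n^2 + 18*n + 12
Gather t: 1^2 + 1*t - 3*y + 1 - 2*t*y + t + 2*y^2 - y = t*(2 - 2*y) + 2*y^2 - 4*y + 2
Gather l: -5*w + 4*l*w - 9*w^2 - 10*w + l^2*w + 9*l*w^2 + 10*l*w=l^2*w + l*(9*w^2 + 14*w) - 9*w^2 - 15*w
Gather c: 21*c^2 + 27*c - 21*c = 21*c^2 + 6*c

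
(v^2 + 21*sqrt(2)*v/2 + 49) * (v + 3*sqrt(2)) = v^3 + 27*sqrt(2)*v^2/2 + 112*v + 147*sqrt(2)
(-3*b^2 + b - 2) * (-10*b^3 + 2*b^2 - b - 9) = 30*b^5 - 16*b^4 + 25*b^3 + 22*b^2 - 7*b + 18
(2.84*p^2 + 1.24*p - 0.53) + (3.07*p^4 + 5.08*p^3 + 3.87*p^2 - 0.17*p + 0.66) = 3.07*p^4 + 5.08*p^3 + 6.71*p^2 + 1.07*p + 0.13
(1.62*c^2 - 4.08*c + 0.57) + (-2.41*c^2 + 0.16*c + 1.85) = -0.79*c^2 - 3.92*c + 2.42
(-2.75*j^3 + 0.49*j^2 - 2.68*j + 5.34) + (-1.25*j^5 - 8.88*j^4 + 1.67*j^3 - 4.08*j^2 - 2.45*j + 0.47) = -1.25*j^5 - 8.88*j^4 - 1.08*j^3 - 3.59*j^2 - 5.13*j + 5.81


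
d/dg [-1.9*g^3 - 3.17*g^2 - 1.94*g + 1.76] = -5.7*g^2 - 6.34*g - 1.94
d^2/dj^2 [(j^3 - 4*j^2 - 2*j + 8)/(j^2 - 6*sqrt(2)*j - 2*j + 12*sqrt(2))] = 4*(-6*sqrt(2)*j^3 + 33*j^3 - 204*j^2 + 36*sqrt(2)*j^2 - 36*sqrt(2)*j + 408*j - 416 + 24*sqrt(2))/(j^6 - 18*sqrt(2)*j^5 - 6*j^5 + 108*sqrt(2)*j^4 + 228*j^4 - 1304*j^3 - 648*sqrt(2)*j^3 + 2592*j^2 + 2736*sqrt(2)*j^2 - 5184*sqrt(2)*j - 1728*j + 3456*sqrt(2))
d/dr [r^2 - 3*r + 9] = 2*r - 3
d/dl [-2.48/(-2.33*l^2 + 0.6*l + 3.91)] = (1.488 - 11.5568*l)/(-2.33*l^2 + 0.6*l + 3.91)^2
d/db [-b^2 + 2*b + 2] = 2 - 2*b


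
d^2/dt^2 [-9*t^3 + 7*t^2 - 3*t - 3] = 14 - 54*t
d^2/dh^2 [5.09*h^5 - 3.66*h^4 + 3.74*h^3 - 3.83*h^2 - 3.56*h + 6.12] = 101.8*h^3 - 43.92*h^2 + 22.44*h - 7.66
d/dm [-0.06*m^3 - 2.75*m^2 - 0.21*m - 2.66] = -0.18*m^2 - 5.5*m - 0.21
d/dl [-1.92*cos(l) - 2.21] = 1.92*sin(l)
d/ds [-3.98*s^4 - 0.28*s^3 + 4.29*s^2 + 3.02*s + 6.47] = -15.92*s^3 - 0.84*s^2 + 8.58*s + 3.02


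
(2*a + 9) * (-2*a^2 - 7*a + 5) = -4*a^3 - 32*a^2 - 53*a + 45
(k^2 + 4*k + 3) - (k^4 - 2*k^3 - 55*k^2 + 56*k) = -k^4 + 2*k^3 + 56*k^2 - 52*k + 3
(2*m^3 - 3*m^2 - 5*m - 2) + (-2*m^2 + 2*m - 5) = 2*m^3 - 5*m^2 - 3*m - 7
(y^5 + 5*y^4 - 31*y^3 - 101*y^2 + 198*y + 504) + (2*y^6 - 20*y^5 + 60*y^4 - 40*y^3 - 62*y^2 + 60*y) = 2*y^6 - 19*y^5 + 65*y^4 - 71*y^3 - 163*y^2 + 258*y + 504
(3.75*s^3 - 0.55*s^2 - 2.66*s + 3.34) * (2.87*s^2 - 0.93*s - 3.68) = 10.7625*s^5 - 5.066*s^4 - 20.9227*s^3 + 14.0836*s^2 + 6.6826*s - 12.2912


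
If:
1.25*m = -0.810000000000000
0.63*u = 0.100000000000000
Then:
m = -0.65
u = 0.16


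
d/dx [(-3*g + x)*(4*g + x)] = g + 2*x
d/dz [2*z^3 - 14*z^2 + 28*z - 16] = 6*z^2 - 28*z + 28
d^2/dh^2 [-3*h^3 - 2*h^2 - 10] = -18*h - 4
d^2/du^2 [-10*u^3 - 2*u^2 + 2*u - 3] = -60*u - 4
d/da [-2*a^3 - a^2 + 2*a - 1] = -6*a^2 - 2*a + 2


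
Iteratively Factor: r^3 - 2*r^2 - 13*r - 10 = (r - 5)*(r^2 + 3*r + 2) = (r - 5)*(r + 1)*(r + 2)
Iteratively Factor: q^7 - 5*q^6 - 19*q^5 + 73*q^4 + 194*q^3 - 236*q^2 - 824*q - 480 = (q + 2)*(q^6 - 7*q^5 - 5*q^4 + 83*q^3 + 28*q^2 - 292*q - 240) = (q + 1)*(q + 2)*(q^5 - 8*q^4 + 3*q^3 + 80*q^2 - 52*q - 240) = (q + 1)*(q + 2)^2*(q^4 - 10*q^3 + 23*q^2 + 34*q - 120) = (q - 4)*(q + 1)*(q + 2)^2*(q^3 - 6*q^2 - q + 30) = (q - 4)*(q + 1)*(q + 2)^3*(q^2 - 8*q + 15) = (q - 5)*(q - 4)*(q + 1)*(q + 2)^3*(q - 3)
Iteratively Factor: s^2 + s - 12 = (s + 4)*(s - 3)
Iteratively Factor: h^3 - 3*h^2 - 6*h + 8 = (h - 4)*(h^2 + h - 2) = (h - 4)*(h + 2)*(h - 1)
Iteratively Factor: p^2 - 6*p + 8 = (p - 2)*(p - 4)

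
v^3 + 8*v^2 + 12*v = v*(v + 2)*(v + 6)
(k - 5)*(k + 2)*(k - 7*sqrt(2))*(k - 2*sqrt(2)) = k^4 - 9*sqrt(2)*k^3 - 3*k^3 + 18*k^2 + 27*sqrt(2)*k^2 - 84*k + 90*sqrt(2)*k - 280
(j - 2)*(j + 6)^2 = j^3 + 10*j^2 + 12*j - 72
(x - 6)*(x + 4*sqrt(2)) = x^2 - 6*x + 4*sqrt(2)*x - 24*sqrt(2)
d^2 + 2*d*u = d*(d + 2*u)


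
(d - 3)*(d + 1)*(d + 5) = d^3 + 3*d^2 - 13*d - 15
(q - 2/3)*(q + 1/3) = q^2 - q/3 - 2/9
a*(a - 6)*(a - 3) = a^3 - 9*a^2 + 18*a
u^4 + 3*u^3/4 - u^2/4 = u^2*(u - 1/4)*(u + 1)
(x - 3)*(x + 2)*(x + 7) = x^3 + 6*x^2 - 13*x - 42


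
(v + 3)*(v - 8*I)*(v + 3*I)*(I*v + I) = I*v^4 + 5*v^3 + 4*I*v^3 + 20*v^2 + 27*I*v^2 + 15*v + 96*I*v + 72*I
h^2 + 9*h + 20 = (h + 4)*(h + 5)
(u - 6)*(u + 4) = u^2 - 2*u - 24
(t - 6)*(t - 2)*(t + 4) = t^3 - 4*t^2 - 20*t + 48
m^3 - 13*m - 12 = (m - 4)*(m + 1)*(m + 3)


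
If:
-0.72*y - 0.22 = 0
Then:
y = -0.31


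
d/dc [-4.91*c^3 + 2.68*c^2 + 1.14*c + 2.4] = -14.73*c^2 + 5.36*c + 1.14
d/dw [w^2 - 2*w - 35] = 2*w - 2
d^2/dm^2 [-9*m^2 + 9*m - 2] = -18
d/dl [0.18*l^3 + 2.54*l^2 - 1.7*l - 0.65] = 0.54*l^2 + 5.08*l - 1.7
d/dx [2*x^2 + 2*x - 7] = 4*x + 2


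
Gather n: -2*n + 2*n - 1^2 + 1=0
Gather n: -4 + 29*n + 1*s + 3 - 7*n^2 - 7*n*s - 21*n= -7*n^2 + n*(8 - 7*s) + s - 1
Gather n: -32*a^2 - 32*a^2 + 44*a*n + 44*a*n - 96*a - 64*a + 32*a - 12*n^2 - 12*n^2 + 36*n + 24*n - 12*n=-64*a^2 - 128*a - 24*n^2 + n*(88*a + 48)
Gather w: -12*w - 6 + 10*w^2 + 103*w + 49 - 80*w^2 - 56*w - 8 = -70*w^2 + 35*w + 35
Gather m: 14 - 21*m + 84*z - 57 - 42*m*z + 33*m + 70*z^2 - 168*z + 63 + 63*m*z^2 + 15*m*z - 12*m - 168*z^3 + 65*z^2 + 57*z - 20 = m*(63*z^2 - 27*z) - 168*z^3 + 135*z^2 - 27*z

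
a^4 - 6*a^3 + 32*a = a*(a - 4)^2*(a + 2)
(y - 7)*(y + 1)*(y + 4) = y^3 - 2*y^2 - 31*y - 28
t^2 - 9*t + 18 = (t - 6)*(t - 3)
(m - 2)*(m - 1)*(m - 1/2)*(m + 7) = m^4 + 7*m^3/2 - 21*m^2 + 47*m/2 - 7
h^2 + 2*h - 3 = (h - 1)*(h + 3)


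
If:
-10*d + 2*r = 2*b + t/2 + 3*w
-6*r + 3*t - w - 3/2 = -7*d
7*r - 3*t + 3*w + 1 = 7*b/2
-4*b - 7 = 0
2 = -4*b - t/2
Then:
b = -7/4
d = -591/158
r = -915/632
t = 10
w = 3477/316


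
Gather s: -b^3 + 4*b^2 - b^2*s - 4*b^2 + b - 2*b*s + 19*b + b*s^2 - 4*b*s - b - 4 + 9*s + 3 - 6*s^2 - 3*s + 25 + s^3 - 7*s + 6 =-b^3 + 19*b + s^3 + s^2*(b - 6) + s*(-b^2 - 6*b - 1) + 30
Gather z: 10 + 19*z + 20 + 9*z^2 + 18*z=9*z^2 + 37*z + 30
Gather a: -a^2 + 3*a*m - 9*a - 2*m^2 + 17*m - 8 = -a^2 + a*(3*m - 9) - 2*m^2 + 17*m - 8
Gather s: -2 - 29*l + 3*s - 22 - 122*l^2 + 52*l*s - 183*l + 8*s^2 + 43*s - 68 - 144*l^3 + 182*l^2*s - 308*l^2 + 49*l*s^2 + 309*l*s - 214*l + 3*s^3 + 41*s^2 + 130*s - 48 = -144*l^3 - 430*l^2 - 426*l + 3*s^3 + s^2*(49*l + 49) + s*(182*l^2 + 361*l + 176) - 140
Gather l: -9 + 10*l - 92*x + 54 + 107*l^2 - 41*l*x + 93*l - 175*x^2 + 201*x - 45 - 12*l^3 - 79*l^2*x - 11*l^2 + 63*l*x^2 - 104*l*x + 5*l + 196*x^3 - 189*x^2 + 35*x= -12*l^3 + l^2*(96 - 79*x) + l*(63*x^2 - 145*x + 108) + 196*x^3 - 364*x^2 + 144*x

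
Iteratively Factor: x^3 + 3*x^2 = (x)*(x^2 + 3*x) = x^2*(x + 3)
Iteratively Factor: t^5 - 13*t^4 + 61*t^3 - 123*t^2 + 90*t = (t - 3)*(t^4 - 10*t^3 + 31*t^2 - 30*t) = (t - 3)^2*(t^3 - 7*t^2 + 10*t) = (t - 3)^2*(t - 2)*(t^2 - 5*t) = t*(t - 3)^2*(t - 2)*(t - 5)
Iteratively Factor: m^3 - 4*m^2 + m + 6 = (m + 1)*(m^2 - 5*m + 6) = (m - 2)*(m + 1)*(m - 3)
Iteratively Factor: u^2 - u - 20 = (u + 4)*(u - 5)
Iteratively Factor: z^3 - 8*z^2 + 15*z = (z - 3)*(z^2 - 5*z) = z*(z - 3)*(z - 5)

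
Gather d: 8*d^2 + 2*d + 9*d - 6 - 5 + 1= 8*d^2 + 11*d - 10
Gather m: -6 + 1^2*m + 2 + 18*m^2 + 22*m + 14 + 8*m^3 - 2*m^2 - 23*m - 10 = 8*m^3 + 16*m^2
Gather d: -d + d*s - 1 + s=d*(s - 1) + s - 1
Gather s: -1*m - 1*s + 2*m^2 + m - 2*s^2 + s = 2*m^2 - 2*s^2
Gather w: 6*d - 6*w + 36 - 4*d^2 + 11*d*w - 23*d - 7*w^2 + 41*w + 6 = -4*d^2 - 17*d - 7*w^2 + w*(11*d + 35) + 42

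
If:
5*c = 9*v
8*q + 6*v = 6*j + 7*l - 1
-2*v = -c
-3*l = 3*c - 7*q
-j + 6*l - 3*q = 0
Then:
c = 0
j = 33/223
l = 7/223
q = 3/223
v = 0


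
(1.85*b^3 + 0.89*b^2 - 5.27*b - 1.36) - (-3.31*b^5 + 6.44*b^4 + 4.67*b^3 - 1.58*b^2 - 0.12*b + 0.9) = 3.31*b^5 - 6.44*b^4 - 2.82*b^3 + 2.47*b^2 - 5.15*b - 2.26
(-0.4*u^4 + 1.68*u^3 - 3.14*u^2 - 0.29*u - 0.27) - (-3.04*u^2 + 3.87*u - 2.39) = -0.4*u^4 + 1.68*u^3 - 0.1*u^2 - 4.16*u + 2.12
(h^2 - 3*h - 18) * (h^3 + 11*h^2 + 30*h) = h^5 + 8*h^4 - 21*h^3 - 288*h^2 - 540*h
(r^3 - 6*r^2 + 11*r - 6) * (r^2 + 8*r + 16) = r^5 + 2*r^4 - 21*r^3 - 14*r^2 + 128*r - 96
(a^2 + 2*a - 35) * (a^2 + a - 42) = a^4 + 3*a^3 - 75*a^2 - 119*a + 1470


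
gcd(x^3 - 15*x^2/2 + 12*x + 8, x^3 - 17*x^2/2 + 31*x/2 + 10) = x^2 - 7*x/2 - 2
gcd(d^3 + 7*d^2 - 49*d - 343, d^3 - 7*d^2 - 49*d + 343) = d^2 - 49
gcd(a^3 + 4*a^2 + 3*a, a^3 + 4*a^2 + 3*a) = a^3 + 4*a^2 + 3*a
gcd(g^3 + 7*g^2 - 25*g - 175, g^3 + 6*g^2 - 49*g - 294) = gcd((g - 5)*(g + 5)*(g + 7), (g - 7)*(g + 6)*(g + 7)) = g + 7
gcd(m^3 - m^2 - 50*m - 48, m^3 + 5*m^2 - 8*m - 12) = m^2 + 7*m + 6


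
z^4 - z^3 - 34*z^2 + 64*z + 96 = (z - 4)^2*(z + 1)*(z + 6)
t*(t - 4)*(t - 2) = t^3 - 6*t^2 + 8*t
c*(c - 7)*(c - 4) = c^3 - 11*c^2 + 28*c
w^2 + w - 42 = (w - 6)*(w + 7)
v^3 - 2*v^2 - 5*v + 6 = (v - 3)*(v - 1)*(v + 2)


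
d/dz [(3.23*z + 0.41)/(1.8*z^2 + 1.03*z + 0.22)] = (-5.814*z^2 - 1.476*z + 0.2883)/(3.24*z^4 + 3.708*z^3 + 1.8529*z^2 + 0.4532*z + 0.0484)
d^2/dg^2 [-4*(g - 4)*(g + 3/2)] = -8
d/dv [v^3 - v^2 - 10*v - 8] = 3*v^2 - 2*v - 10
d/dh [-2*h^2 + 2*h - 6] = 2 - 4*h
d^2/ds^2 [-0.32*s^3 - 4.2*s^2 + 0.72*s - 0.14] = -1.92*s - 8.4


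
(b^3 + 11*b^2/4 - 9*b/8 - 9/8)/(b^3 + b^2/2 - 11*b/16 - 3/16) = 2*(2*b^2 + 7*b + 3)/(4*b^2 + 5*b + 1)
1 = 1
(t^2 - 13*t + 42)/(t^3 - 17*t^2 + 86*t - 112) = (t - 6)/(t^2 - 10*t + 16)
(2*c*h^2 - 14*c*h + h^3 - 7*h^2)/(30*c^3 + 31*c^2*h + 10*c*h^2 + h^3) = h*(h - 7)/(15*c^2 + 8*c*h + h^2)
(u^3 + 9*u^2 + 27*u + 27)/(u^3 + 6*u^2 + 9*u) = (u + 3)/u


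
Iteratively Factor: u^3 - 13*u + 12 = (u - 1)*(u^2 + u - 12) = (u - 3)*(u - 1)*(u + 4)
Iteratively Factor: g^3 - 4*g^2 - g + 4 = (g + 1)*(g^2 - 5*g + 4) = (g - 4)*(g + 1)*(g - 1)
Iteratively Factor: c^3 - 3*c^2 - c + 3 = (c - 1)*(c^2 - 2*c - 3) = (c - 3)*(c - 1)*(c + 1)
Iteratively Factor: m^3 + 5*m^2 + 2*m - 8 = (m + 4)*(m^2 + m - 2) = (m + 2)*(m + 4)*(m - 1)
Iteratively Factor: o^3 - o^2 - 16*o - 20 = (o - 5)*(o^2 + 4*o + 4) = (o - 5)*(o + 2)*(o + 2)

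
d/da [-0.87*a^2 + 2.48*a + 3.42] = 2.48 - 1.74*a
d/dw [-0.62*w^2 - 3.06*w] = -1.24*w - 3.06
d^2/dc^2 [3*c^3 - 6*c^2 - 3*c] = 18*c - 12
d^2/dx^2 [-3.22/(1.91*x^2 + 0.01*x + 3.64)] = (23.493764*x^2 + 0.123004*x - 3.22*(3.82*x + 0.01)*(7.64*x + 0.02) + 44.773456)/(1.91*x^2 + 0.01*x + 3.64)^3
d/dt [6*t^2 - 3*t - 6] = 12*t - 3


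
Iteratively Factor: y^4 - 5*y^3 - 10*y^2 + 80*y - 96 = (y - 3)*(y^3 - 2*y^2 - 16*y + 32) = (y - 3)*(y + 4)*(y^2 - 6*y + 8) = (y - 3)*(y - 2)*(y + 4)*(y - 4)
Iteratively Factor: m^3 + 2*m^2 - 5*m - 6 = (m + 1)*(m^2 + m - 6) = (m - 2)*(m + 1)*(m + 3)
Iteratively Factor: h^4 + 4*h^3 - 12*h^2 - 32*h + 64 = (h + 4)*(h^3 - 12*h + 16) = (h + 4)^2*(h^2 - 4*h + 4) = (h - 2)*(h + 4)^2*(h - 2)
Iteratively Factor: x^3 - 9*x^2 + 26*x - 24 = (x - 3)*(x^2 - 6*x + 8) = (x - 3)*(x - 2)*(x - 4)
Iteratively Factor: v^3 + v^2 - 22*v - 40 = (v + 2)*(v^2 - v - 20) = (v - 5)*(v + 2)*(v + 4)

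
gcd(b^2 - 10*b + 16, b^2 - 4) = b - 2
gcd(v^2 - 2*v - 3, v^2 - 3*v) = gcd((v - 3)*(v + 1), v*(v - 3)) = v - 3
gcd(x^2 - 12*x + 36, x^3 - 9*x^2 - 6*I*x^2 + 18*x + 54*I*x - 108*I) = x - 6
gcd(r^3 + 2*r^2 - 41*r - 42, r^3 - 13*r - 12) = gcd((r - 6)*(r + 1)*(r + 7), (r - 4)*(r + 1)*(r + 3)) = r + 1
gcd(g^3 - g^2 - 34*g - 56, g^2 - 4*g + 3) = 1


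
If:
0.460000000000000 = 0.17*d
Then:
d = 2.71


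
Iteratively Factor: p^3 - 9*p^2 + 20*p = (p - 4)*(p^2 - 5*p) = (p - 5)*(p - 4)*(p)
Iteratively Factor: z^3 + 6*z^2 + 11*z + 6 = (z + 1)*(z^2 + 5*z + 6) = (z + 1)*(z + 2)*(z + 3)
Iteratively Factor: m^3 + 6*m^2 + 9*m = (m + 3)*(m^2 + 3*m) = (m + 3)^2*(m)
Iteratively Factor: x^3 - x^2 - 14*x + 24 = (x - 2)*(x^2 + x - 12) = (x - 2)*(x + 4)*(x - 3)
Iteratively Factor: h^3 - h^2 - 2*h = (h - 2)*(h^2 + h) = h*(h - 2)*(h + 1)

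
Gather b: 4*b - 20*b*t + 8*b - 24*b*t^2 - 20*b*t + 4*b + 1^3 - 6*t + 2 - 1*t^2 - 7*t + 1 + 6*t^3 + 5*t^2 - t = b*(-24*t^2 - 40*t + 16) + 6*t^3 + 4*t^2 - 14*t + 4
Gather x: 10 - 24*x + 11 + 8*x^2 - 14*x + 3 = 8*x^2 - 38*x + 24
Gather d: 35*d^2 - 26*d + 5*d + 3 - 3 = 35*d^2 - 21*d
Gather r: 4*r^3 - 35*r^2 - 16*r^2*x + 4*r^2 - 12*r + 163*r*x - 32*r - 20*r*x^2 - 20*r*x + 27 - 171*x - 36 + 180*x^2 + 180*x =4*r^3 + r^2*(-16*x - 31) + r*(-20*x^2 + 143*x - 44) + 180*x^2 + 9*x - 9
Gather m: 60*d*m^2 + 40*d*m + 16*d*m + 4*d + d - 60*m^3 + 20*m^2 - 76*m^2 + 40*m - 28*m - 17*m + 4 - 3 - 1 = 5*d - 60*m^3 + m^2*(60*d - 56) + m*(56*d - 5)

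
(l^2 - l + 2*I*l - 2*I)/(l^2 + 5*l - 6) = (l + 2*I)/(l + 6)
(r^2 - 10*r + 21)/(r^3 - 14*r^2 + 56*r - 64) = (r^2 - 10*r + 21)/(r^3 - 14*r^2 + 56*r - 64)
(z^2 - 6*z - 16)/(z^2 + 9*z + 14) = (z - 8)/(z + 7)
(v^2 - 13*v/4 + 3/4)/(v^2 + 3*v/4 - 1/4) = (v - 3)/(v + 1)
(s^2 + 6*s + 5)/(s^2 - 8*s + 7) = (s^2 + 6*s + 5)/(s^2 - 8*s + 7)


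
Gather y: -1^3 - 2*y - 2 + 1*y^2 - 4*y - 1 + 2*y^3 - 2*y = 2*y^3 + y^2 - 8*y - 4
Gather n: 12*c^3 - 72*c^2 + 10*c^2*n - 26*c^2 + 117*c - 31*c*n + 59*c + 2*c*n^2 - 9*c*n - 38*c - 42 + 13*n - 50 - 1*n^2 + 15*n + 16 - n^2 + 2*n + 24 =12*c^3 - 98*c^2 + 138*c + n^2*(2*c - 2) + n*(10*c^2 - 40*c + 30) - 52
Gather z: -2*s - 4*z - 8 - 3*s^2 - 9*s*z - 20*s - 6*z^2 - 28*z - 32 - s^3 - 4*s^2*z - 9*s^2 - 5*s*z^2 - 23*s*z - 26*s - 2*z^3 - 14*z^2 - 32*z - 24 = -s^3 - 12*s^2 - 48*s - 2*z^3 + z^2*(-5*s - 20) + z*(-4*s^2 - 32*s - 64) - 64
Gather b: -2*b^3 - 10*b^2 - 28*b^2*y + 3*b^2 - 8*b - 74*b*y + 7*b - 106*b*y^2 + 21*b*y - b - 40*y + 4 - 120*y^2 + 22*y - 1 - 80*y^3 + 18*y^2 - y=-2*b^3 + b^2*(-28*y - 7) + b*(-106*y^2 - 53*y - 2) - 80*y^3 - 102*y^2 - 19*y + 3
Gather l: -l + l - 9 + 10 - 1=0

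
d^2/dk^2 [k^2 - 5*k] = 2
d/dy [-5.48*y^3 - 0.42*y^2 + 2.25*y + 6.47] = -16.44*y^2 - 0.84*y + 2.25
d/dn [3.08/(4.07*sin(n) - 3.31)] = -12.5356*cos(n)/(4.07*sin(n) - 3.31)^2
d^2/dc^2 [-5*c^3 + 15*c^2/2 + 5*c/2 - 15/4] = 15 - 30*c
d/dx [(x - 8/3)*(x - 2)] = 2*x - 14/3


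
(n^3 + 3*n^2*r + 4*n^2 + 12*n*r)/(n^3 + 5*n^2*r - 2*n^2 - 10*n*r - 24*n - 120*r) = n*(n + 3*r)/(n^2 + 5*n*r - 6*n - 30*r)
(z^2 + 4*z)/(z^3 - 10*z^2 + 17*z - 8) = z*(z + 4)/(z^3 - 10*z^2 + 17*z - 8)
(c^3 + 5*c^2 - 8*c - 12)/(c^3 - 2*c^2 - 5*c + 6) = (c^3 + 5*c^2 - 8*c - 12)/(c^3 - 2*c^2 - 5*c + 6)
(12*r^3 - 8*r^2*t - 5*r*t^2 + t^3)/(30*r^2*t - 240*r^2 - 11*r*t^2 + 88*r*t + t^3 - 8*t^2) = (2*r^2 - r*t - t^2)/(5*r*t - 40*r - t^2 + 8*t)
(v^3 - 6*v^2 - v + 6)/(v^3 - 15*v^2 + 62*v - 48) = (v + 1)/(v - 8)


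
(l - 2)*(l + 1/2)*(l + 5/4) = l^3 - l^2/4 - 23*l/8 - 5/4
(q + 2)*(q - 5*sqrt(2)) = q^2 - 5*sqrt(2)*q + 2*q - 10*sqrt(2)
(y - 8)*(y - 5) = y^2 - 13*y + 40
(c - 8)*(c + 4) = c^2 - 4*c - 32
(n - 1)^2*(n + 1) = n^3 - n^2 - n + 1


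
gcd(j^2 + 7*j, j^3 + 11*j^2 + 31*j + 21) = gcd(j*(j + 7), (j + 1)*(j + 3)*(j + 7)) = j + 7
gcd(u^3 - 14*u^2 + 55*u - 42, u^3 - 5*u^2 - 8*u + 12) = u^2 - 7*u + 6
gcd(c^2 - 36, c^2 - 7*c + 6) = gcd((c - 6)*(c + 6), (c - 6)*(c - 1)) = c - 6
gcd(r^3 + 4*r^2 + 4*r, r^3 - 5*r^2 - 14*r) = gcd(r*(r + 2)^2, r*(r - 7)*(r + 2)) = r^2 + 2*r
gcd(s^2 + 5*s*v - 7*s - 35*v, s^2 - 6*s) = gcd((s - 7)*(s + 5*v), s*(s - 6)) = 1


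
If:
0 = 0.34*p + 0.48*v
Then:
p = -1.41176470588235*v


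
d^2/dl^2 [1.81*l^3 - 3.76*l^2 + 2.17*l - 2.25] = 10.86*l - 7.52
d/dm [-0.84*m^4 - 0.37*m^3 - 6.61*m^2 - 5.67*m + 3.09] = -3.36*m^3 - 1.11*m^2 - 13.22*m - 5.67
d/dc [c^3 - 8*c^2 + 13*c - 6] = 3*c^2 - 16*c + 13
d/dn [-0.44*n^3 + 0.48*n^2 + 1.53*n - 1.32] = -1.32*n^2 + 0.96*n + 1.53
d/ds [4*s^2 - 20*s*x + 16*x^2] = 8*s - 20*x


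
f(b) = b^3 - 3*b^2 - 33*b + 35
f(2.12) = -38.92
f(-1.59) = 75.87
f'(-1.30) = -20.13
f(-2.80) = 81.93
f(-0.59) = 53.22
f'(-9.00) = 264.00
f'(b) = 3*b^2 - 6*b - 33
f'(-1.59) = -15.88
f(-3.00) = 80.00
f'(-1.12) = -22.52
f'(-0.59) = -28.42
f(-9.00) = -640.00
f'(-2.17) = -5.85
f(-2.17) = 82.26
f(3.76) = -78.34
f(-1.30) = 70.63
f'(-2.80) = 7.32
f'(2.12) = -32.24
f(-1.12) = 66.79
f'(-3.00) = 12.00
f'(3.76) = -13.15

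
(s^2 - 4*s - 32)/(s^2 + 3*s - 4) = (s - 8)/(s - 1)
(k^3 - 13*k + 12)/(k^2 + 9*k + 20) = (k^2 - 4*k + 3)/(k + 5)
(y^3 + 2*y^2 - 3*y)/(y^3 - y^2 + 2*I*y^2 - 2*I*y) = (y + 3)/(y + 2*I)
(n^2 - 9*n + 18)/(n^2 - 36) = (n - 3)/(n + 6)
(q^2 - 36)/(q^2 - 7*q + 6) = (q + 6)/(q - 1)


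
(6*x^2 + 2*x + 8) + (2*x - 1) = 6*x^2 + 4*x + 7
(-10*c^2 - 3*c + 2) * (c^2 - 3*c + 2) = -10*c^4 + 27*c^3 - 9*c^2 - 12*c + 4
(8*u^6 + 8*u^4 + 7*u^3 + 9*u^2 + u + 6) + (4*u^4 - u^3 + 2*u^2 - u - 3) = 8*u^6 + 12*u^4 + 6*u^3 + 11*u^2 + 3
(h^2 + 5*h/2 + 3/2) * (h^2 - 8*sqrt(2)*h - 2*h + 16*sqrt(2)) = h^4 - 8*sqrt(2)*h^3 + h^3/2 - 4*sqrt(2)*h^2 - 7*h^2/2 - 3*h + 28*sqrt(2)*h + 24*sqrt(2)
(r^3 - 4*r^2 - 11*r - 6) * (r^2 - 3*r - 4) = r^5 - 7*r^4 - 3*r^3 + 43*r^2 + 62*r + 24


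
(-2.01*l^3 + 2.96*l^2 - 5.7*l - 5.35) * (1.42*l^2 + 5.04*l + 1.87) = -2.8542*l^5 - 5.9272*l^4 + 3.0657*l^3 - 30.7898*l^2 - 37.623*l - 10.0045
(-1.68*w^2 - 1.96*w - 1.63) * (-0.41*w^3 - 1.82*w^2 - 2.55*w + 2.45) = 0.6888*w^5 + 3.8612*w^4 + 8.5195*w^3 + 3.8486*w^2 - 0.645500000000001*w - 3.9935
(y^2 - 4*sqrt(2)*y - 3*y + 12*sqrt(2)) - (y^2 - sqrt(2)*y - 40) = -3*sqrt(2)*y - 3*y + 12*sqrt(2) + 40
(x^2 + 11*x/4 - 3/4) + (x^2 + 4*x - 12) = 2*x^2 + 27*x/4 - 51/4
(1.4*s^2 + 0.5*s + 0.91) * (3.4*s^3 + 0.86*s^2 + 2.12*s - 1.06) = 4.76*s^5 + 2.904*s^4 + 6.492*s^3 + 0.3586*s^2 + 1.3992*s - 0.9646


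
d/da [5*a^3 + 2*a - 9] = 15*a^2 + 2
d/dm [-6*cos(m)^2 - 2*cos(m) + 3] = 2*(6*cos(m) + 1)*sin(m)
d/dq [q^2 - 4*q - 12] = 2*q - 4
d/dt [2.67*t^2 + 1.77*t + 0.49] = 5.34*t + 1.77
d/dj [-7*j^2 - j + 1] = -14*j - 1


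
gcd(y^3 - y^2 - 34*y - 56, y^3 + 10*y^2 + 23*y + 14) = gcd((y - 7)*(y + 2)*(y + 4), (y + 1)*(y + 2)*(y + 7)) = y + 2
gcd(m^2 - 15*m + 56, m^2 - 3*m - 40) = m - 8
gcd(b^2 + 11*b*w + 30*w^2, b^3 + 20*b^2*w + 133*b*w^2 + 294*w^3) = b + 6*w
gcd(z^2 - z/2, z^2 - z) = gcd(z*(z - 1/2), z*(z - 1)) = z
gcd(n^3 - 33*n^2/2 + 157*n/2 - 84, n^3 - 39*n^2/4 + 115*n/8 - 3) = n^2 - 19*n/2 + 12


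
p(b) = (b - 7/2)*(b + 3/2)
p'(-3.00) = -8.00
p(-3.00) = 9.75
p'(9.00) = 16.00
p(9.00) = 57.75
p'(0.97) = -0.06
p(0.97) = -6.25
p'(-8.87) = -19.74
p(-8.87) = 91.17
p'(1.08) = 0.16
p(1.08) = -6.24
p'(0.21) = -1.58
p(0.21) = -5.63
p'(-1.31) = -4.62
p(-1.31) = -0.91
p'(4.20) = 6.40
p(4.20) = 3.99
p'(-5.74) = -13.48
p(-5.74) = 39.18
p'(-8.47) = -18.94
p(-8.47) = 83.43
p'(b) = 2*b - 2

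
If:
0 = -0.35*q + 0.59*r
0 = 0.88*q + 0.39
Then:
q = -0.44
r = -0.26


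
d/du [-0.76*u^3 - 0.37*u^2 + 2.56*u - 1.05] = -2.28*u^2 - 0.74*u + 2.56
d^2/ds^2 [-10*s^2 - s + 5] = -20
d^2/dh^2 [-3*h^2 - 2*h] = -6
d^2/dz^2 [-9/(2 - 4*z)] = 36/(2*z - 1)^3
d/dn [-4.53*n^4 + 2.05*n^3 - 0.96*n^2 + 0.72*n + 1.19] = -18.12*n^3 + 6.15*n^2 - 1.92*n + 0.72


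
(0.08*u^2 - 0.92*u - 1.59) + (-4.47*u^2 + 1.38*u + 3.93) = -4.39*u^2 + 0.46*u + 2.34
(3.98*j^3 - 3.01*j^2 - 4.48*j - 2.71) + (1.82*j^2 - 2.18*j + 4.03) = 3.98*j^3 - 1.19*j^2 - 6.66*j + 1.32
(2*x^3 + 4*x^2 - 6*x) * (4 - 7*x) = -14*x^4 - 20*x^3 + 58*x^2 - 24*x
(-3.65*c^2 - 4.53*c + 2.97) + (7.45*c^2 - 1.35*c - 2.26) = 3.8*c^2 - 5.88*c + 0.71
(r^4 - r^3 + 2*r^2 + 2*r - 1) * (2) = 2*r^4 - 2*r^3 + 4*r^2 + 4*r - 2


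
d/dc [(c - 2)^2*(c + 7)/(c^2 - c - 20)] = (c - 2)*(3*(-c - 4)*(-c^2 + c + 20) - (c - 2)*(c + 7)*(2*c - 1))/(-c^2 + c + 20)^2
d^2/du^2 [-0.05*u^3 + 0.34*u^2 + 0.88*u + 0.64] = 0.68 - 0.3*u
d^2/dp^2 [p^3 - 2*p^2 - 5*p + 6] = 6*p - 4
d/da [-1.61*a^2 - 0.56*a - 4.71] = -3.22*a - 0.56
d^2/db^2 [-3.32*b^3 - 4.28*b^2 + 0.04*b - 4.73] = -19.92*b - 8.56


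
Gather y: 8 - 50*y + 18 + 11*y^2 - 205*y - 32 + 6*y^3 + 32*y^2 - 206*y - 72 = 6*y^3 + 43*y^2 - 461*y - 78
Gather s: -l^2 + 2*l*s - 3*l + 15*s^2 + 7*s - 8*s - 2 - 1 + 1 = -l^2 - 3*l + 15*s^2 + s*(2*l - 1) - 2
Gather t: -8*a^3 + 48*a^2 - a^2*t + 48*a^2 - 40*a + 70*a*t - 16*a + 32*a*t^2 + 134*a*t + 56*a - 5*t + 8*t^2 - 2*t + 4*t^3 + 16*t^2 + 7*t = -8*a^3 + 96*a^2 + 4*t^3 + t^2*(32*a + 24) + t*(-a^2 + 204*a)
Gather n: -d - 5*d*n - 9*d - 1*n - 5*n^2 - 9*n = -10*d - 5*n^2 + n*(-5*d - 10)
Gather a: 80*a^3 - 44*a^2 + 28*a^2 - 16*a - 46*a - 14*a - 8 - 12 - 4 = 80*a^3 - 16*a^2 - 76*a - 24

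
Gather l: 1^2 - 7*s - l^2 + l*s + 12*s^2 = -l^2 + l*s + 12*s^2 - 7*s + 1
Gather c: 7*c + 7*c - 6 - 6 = 14*c - 12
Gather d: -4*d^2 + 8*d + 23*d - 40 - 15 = -4*d^2 + 31*d - 55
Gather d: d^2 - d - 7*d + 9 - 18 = d^2 - 8*d - 9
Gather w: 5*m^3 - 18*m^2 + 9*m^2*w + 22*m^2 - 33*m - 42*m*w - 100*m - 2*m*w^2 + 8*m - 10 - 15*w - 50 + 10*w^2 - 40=5*m^3 + 4*m^2 - 125*m + w^2*(10 - 2*m) + w*(9*m^2 - 42*m - 15) - 100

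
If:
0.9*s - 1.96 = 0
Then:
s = 2.18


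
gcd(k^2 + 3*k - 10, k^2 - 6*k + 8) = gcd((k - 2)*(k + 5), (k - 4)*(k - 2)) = k - 2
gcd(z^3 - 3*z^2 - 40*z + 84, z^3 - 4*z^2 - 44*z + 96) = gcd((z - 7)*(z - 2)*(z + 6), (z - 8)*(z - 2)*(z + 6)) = z^2 + 4*z - 12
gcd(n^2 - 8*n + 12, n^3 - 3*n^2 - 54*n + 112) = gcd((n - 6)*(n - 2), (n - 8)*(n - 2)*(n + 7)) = n - 2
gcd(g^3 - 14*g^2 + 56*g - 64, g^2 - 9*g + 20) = g - 4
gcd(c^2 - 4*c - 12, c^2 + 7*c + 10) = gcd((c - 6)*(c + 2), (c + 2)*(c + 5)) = c + 2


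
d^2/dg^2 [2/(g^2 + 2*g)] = 4*(-g*(g + 2) + 4*(g + 1)^2)/(g^3*(g + 2)^3)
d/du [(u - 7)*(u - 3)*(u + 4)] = 3*u^2 - 12*u - 19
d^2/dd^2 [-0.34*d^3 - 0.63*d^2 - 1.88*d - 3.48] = -2.04*d - 1.26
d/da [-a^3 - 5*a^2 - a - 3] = -3*a^2 - 10*a - 1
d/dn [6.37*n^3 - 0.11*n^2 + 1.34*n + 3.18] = 19.11*n^2 - 0.22*n + 1.34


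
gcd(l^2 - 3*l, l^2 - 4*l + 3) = l - 3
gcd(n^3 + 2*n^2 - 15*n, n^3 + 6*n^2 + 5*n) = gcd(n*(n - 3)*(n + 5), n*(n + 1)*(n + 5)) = n^2 + 5*n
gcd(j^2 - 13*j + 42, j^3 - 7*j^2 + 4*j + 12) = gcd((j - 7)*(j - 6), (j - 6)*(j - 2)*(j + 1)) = j - 6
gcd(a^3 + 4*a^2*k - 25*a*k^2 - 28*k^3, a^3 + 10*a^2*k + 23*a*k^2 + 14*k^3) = a^2 + 8*a*k + 7*k^2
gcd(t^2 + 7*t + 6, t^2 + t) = t + 1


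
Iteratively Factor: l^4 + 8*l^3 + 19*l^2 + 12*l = (l + 4)*(l^3 + 4*l^2 + 3*l) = (l + 3)*(l + 4)*(l^2 + l) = (l + 1)*(l + 3)*(l + 4)*(l)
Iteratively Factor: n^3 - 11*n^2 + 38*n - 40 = (n - 5)*(n^2 - 6*n + 8) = (n - 5)*(n - 4)*(n - 2)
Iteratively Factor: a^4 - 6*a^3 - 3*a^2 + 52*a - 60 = (a - 2)*(a^3 - 4*a^2 - 11*a + 30) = (a - 2)*(a + 3)*(a^2 - 7*a + 10) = (a - 2)^2*(a + 3)*(a - 5)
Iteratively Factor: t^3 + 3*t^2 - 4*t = (t - 1)*(t^2 + 4*t) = (t - 1)*(t + 4)*(t)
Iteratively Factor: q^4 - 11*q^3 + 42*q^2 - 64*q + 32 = (q - 1)*(q^3 - 10*q^2 + 32*q - 32) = (q - 2)*(q - 1)*(q^2 - 8*q + 16) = (q - 4)*(q - 2)*(q - 1)*(q - 4)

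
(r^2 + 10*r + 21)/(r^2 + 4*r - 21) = (r + 3)/(r - 3)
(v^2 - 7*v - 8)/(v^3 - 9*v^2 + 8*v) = (v + 1)/(v*(v - 1))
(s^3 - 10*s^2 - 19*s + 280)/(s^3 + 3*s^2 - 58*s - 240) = (s - 7)/(s + 6)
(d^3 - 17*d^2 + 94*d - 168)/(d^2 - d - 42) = (d^2 - 10*d + 24)/(d + 6)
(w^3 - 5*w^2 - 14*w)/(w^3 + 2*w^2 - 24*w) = (w^2 - 5*w - 14)/(w^2 + 2*w - 24)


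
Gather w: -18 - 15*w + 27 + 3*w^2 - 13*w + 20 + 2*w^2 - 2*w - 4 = 5*w^2 - 30*w + 25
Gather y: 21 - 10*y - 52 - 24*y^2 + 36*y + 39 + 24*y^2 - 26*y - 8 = 0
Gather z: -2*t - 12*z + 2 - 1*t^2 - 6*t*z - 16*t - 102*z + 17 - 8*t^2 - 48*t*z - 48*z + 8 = -9*t^2 - 18*t + z*(-54*t - 162) + 27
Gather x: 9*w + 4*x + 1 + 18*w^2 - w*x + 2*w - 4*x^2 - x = 18*w^2 + 11*w - 4*x^2 + x*(3 - w) + 1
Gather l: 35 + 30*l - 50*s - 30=30*l - 50*s + 5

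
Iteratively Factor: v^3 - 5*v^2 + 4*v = (v - 1)*(v^2 - 4*v) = v*(v - 1)*(v - 4)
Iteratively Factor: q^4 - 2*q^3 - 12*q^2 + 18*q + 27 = (q + 1)*(q^3 - 3*q^2 - 9*q + 27) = (q + 1)*(q + 3)*(q^2 - 6*q + 9) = (q - 3)*(q + 1)*(q + 3)*(q - 3)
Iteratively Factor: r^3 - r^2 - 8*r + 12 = (r - 2)*(r^2 + r - 6) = (r - 2)*(r + 3)*(r - 2)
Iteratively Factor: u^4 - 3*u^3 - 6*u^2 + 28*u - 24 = (u + 3)*(u^3 - 6*u^2 + 12*u - 8) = (u - 2)*(u + 3)*(u^2 - 4*u + 4) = (u - 2)^2*(u + 3)*(u - 2)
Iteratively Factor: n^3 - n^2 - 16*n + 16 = (n + 4)*(n^2 - 5*n + 4) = (n - 4)*(n + 4)*(n - 1)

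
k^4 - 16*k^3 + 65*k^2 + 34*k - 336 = (k - 8)*(k - 7)*(k - 3)*(k + 2)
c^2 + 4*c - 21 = (c - 3)*(c + 7)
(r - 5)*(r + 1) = r^2 - 4*r - 5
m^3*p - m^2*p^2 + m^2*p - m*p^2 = m*(m - p)*(m*p + p)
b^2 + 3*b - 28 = (b - 4)*(b + 7)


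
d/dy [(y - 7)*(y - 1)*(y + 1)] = 3*y^2 - 14*y - 1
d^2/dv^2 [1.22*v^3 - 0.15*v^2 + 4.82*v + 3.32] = 7.32*v - 0.3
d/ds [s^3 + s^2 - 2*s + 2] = 3*s^2 + 2*s - 2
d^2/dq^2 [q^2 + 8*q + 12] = 2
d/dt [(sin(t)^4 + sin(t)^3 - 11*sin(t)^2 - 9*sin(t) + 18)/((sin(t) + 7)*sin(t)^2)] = (sin(t)^5 + 14*sin(t)^4 + 18*sin(t)^3 + 18*sin(t)^2 + 9*sin(t) - 252)*cos(t)/((sin(t) + 7)^2*sin(t)^3)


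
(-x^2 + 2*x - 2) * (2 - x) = x^3 - 4*x^2 + 6*x - 4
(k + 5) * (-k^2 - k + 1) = -k^3 - 6*k^2 - 4*k + 5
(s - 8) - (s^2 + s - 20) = 12 - s^2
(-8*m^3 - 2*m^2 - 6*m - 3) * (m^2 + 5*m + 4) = -8*m^5 - 42*m^4 - 48*m^3 - 41*m^2 - 39*m - 12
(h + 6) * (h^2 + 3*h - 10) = h^3 + 9*h^2 + 8*h - 60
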